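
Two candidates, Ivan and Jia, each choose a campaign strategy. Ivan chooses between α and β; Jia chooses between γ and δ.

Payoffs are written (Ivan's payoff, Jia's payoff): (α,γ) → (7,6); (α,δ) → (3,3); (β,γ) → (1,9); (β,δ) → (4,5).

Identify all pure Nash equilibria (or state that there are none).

(α, γ): Ivan gets 7 ≥ 1 from β, and Jia gets 6 ≥ 3 from δ — Nash equilibrium.
(α, δ): Ivan prefers β (4 > 3); Jia prefers γ (6 > 3) — not an equilibrium.
(β, γ): Ivan prefers α (7 > 1) — not an equilibrium.
(β, δ): Jia prefers γ (9 > 5) — not an equilibrium.

(α, γ)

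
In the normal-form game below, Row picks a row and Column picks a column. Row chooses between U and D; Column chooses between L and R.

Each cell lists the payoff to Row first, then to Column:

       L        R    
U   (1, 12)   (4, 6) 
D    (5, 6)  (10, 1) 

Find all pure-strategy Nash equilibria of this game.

(D, L)

(U, L): Row prefers D (5 > 1) — not an equilibrium.
(U, R): Row prefers D (10 > 4); Column prefers L (12 > 6) — not an equilibrium.
(D, L): Row gets 5 ≥ 1 from U, and Column gets 6 ≥ 1 from R — Nash equilibrium.
(D, R): Column prefers L (6 > 1) — not an equilibrium.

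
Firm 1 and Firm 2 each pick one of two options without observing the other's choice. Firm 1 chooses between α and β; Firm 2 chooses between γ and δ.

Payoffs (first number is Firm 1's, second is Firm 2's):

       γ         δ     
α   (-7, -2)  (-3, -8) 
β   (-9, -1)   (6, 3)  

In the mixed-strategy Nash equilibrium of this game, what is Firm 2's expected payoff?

-7/5

First find x, the probability Firm 1 plays α, from Firm 2's indifference between γ and δ: −2x − (1−x) = −8x + 3(1−x), giving x = 2/5.
Since Firm 2 is indifferent in equilibrium, Firm 2's expected payoff equals the payoff from either column against (2/5, 3/5). Using γ: −2(2/5) − (3/5) = -7/5.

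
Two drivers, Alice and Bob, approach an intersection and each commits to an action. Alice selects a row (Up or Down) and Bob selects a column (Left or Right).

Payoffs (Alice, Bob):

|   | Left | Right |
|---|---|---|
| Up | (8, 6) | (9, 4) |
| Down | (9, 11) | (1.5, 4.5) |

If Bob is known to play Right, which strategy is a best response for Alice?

Up

Against Right, Alice earns 9 from Up and 1.5 from Down.
So Up is the best response.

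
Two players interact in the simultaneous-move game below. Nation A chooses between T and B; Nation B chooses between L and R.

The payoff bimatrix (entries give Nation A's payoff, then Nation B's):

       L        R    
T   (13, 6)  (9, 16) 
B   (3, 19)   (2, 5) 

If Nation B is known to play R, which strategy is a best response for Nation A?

T

Against R, Nation A earns 9 from T and 2 from B.
So T is the best response.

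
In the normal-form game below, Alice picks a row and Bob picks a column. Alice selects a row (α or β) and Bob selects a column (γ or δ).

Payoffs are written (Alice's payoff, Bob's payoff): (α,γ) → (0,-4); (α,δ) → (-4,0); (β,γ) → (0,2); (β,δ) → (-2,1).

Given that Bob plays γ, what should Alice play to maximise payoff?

either — both α and β are best responses

Against γ, Alice earns 0 from α and 0 from β.
So either strategy is a best response.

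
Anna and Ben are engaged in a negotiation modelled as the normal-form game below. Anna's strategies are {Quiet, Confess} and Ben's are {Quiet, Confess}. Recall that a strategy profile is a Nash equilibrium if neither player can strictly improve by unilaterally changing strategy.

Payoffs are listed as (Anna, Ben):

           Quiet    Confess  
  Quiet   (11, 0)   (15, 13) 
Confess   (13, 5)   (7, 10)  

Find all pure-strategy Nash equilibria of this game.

(Quiet, Confess)

(Quiet, Quiet): Anna prefers Confess (13 > 11); Ben prefers Confess (13 > 0) — not an equilibrium.
(Quiet, Confess): Anna gets 15 ≥ 7 from Confess, and Ben gets 13 ≥ 0 from Quiet — Nash equilibrium.
(Confess, Quiet): Ben prefers Confess (10 > 5) — not an equilibrium.
(Confess, Confess): Anna prefers Quiet (15 > 7) — not an equilibrium.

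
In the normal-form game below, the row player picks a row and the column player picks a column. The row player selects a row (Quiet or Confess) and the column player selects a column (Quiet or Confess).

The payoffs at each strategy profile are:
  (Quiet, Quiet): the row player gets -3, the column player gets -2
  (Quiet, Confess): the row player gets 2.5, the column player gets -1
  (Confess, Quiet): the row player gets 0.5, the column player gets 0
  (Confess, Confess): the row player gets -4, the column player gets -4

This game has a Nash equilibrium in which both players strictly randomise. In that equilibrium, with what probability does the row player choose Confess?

1/5

Let x be the probability that the row player plays Quiet. In a completely mixed equilibrium, the column player must be indifferent between Quiet and Confess.
The column player's expected payoff from Quiet is −2x; from Confess it is −x − 4(1−x).
Setting these equal: −2x = 3x − 4, so x = 4/5.
Therefore the row player plays Confess with probability 1 − 4/5 = 1/5.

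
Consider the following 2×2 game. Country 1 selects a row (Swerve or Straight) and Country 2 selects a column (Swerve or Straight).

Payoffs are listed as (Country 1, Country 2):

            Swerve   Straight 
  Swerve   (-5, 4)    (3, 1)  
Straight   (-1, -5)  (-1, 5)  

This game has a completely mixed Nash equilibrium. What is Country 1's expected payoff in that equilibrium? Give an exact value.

First find y, the probability Country 2 plays Swerve, from Country 1's indifference between Swerve and Straight: −5y + 3(1−y) = −y − (1−y), giving y = 1/2.
Since Country 1 is indifferent in equilibrium, Country 1's expected payoff equals the payoff from either row against (1/2, 1/2). Using Swerve: −5(1/2) + 3(1/2) = -1.

-1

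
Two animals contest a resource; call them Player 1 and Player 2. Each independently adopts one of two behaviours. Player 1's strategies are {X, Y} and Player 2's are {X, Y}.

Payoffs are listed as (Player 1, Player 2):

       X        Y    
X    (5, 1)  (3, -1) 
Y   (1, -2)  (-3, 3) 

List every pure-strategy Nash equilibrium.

(X, X)

(X, X): Player 1 gets 5 ≥ 1 from Y, and Player 2 gets 1 ≥ -1 from Y — Nash equilibrium.
(X, Y): Player 2 prefers X (1 > -1) — not an equilibrium.
(Y, X): Player 1 prefers X (5 > 1); Player 2 prefers Y (3 > -2) — not an equilibrium.
(Y, Y): Player 1 prefers X (3 > -3) — not an equilibrium.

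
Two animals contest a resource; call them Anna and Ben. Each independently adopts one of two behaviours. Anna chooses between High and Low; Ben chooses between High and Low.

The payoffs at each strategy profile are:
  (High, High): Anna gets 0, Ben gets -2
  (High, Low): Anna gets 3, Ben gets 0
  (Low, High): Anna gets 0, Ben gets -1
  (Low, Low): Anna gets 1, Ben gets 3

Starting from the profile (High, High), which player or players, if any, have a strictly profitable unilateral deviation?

Anna at (High, High) earns 0; deviating to Low yields 0 — not better.
Ben earns -2; deviating to Low yields 0 — a strict improvement.
Only Ben has a strictly profitable deviation.

Ben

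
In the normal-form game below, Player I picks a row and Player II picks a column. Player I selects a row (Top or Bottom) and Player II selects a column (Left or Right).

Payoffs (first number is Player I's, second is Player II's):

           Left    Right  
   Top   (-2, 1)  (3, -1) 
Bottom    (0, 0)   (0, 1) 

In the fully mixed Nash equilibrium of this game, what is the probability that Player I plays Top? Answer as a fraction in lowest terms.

1/3

Let x be the probability that Player I plays Top. In a completely mixed equilibrium, Player II must be indifferent between Left and Right.
Player II's expected payoff from Left is x; from Right it is −x + (1−x).
Setting these equal: x = −2x + 1, so x = 1/3.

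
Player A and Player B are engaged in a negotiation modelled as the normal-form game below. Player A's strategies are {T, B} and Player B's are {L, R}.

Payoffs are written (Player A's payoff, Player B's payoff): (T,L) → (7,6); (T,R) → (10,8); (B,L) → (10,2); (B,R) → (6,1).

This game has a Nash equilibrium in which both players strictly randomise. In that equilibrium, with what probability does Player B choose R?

3/7

Let c be the probability that Player B plays L. In a completely mixed equilibrium, Player A must be indifferent between T and B.
Player A's expected payoff from T is 7c + 10(1−c); from B it is 10c + 6(1−c).
Setting these equal: −3c + 10 = 4c + 6, so c = 4/7.
Therefore Player B plays R with probability 1 − 4/7 = 3/7.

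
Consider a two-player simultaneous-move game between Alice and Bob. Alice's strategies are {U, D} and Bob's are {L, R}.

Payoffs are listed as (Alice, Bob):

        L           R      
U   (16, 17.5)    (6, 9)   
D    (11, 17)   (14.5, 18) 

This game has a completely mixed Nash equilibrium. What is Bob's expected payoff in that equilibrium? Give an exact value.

First find x, the probability Alice plays U, from Bob's indifference between L and R: 17.5x + 17(1−x) = 9x + 18(1−x), giving x = 2/19.
Since Bob is indifferent in equilibrium, Bob's expected payoff equals the payoff from either column against (2/19, 17/19). Using L: 17.5(2/19) + 17(17/19) = 324/19.

324/19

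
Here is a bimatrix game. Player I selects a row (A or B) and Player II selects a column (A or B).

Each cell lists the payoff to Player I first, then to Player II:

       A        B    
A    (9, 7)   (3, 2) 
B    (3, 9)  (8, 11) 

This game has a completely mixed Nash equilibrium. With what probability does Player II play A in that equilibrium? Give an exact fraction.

Let c be the probability that Player II plays A. In a completely mixed equilibrium, Player I must be indifferent between A and B.
Player I's expected payoff from A is 9c + 3(1−c); from B it is 3c + 8(1−c).
Setting these equal: 6c + 3 = −5c + 8, so c = 5/11.

5/11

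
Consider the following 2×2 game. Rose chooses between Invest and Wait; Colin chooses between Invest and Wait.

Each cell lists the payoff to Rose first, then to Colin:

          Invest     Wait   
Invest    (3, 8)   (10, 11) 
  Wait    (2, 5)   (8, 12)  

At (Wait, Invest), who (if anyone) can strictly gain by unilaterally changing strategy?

Both

Rose at (Wait, Invest) earns 2; deviating to Invest yields 3 — a strict improvement.
Colin earns 5; deviating to Wait yields 12 — a strict improvement.
Both Rose and Colin have strictly profitable deviations.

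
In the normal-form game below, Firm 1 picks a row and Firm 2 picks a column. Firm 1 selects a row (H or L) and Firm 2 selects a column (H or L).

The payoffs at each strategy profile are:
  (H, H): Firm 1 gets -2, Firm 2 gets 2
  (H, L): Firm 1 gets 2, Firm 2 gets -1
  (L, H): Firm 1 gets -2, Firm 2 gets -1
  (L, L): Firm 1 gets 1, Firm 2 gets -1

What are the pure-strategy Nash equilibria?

(H, H): Firm 1 gets -2 ≥ -2 from L, and Firm 2 gets 2 ≥ -1 from L — Nash equilibrium.
(H, L): Firm 2 prefers H (2 > -1) — not an equilibrium.
(L, H): Firm 1 gets -2 ≥ -2 from H, and Firm 2 gets -1 ≥ -1 from L — Nash equilibrium.
(L, L): Firm 1 prefers H (2 > 1) — not an equilibrium.

(H, H) and (L, H)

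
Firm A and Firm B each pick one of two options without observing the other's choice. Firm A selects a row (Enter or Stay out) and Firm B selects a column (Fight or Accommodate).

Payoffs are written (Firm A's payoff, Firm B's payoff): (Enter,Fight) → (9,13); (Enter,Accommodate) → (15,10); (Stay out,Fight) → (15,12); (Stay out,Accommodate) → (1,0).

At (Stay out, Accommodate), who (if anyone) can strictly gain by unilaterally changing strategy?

Both

Firm A at (Stay out, Accommodate) earns 1; deviating to Enter yields 15 — a strict improvement.
Firm B earns 0; deviating to Fight yields 12 — a strict improvement.
Both Firm A and Firm B have strictly profitable deviations.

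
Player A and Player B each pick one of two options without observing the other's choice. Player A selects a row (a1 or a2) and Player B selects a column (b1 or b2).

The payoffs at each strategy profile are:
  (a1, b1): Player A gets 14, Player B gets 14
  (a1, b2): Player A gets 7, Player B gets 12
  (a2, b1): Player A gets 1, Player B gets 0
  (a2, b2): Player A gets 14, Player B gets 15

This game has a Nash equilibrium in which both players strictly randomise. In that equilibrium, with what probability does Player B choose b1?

Let q be the probability that Player B plays b1. In a completely mixed equilibrium, Player A must be indifferent between a1 and a2.
Player A's expected payoff from a1 is 14q + 7(1−q); from a2 it is q + 14(1−q).
Setting these equal: 7q + 7 = −13q + 14, so q = 7/20.

7/20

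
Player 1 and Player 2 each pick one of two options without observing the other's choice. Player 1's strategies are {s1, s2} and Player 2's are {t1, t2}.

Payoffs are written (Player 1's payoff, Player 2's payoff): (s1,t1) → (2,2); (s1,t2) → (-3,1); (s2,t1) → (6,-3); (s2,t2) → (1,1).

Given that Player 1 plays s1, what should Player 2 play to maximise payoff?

Against s1, Player 2 earns 2 from t1 and 1 from t2.
So t1 is the best response.

t1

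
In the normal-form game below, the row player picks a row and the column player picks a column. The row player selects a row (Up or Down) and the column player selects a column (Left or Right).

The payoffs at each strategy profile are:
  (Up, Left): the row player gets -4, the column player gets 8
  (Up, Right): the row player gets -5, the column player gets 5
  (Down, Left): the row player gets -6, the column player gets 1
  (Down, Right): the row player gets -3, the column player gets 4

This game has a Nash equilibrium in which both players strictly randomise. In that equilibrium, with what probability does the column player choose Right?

1/2

Let c be the probability that the column player plays Left. In a completely mixed equilibrium, the row player must be indifferent between Up and Down.
The row player's expected payoff from Up is −4c − 5(1−c); from Down it is −6c − 3(1−c).
Setting these equal: c − 5 = −3c − 3, so c = 1/2.
Therefore the column player plays Right with probability 1 − 1/2 = 1/2.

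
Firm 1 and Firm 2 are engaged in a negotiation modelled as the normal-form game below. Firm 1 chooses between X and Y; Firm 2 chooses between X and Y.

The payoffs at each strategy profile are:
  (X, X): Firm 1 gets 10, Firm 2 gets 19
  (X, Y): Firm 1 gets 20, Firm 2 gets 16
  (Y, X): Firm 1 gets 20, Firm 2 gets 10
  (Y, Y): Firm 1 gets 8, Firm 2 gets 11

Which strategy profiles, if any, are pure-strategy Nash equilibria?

(X, X): Firm 1 prefers Y (20 > 10) — not an equilibrium.
(X, Y): Firm 2 prefers X (19 > 16) — not an equilibrium.
(Y, X): Firm 2 prefers Y (11 > 10) — not an equilibrium.
(Y, Y): Firm 1 prefers X (20 > 8) — not an equilibrium.

none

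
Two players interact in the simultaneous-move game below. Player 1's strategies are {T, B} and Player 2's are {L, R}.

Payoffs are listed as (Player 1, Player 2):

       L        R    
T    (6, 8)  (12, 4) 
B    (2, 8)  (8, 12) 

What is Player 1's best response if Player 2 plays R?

Against R, Player 1 earns 12 from T and 8 from B.
So T is the best response.

T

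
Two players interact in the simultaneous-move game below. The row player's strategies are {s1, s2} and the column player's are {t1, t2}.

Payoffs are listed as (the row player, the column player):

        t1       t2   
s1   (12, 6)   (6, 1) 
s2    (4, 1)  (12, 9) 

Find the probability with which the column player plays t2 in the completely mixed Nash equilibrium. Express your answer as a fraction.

4/7

Let q be the probability that the column player plays t1. In a completely mixed equilibrium, the row player must be indifferent between s1 and s2.
The row player's expected payoff from s1 is 12q + 6(1−q); from s2 it is 4q + 12(1−q).
Setting these equal: 6q + 6 = −8q + 12, so q = 3/7.
Therefore the column player plays t2 with probability 1 − 3/7 = 4/7.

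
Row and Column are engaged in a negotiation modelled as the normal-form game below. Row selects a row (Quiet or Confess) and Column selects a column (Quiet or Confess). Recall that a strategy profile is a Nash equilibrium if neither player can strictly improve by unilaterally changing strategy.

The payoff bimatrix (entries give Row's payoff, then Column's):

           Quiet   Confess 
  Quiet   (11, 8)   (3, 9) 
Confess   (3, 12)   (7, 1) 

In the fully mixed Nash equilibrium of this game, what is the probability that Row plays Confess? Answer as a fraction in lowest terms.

Let r be the probability that Row plays Quiet. In a completely mixed equilibrium, Column must be indifferent between Quiet and Confess.
Column's expected payoff from Quiet is 8r + 12(1−r); from Confess it is 9r + (1−r).
Setting these equal: −4r + 12 = 8r + 1, so r = 11/12.
Therefore Row plays Confess with probability 1 − 11/12 = 1/12.

1/12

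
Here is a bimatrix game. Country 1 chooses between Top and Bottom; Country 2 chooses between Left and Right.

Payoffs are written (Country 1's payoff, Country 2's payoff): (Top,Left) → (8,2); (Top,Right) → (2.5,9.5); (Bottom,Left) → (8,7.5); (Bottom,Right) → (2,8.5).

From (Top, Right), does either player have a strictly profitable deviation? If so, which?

Neither

Country 1 at (Top, Right) earns 2.5; deviating to Bottom yields 2 — not better.
Country 2 earns 9.5; deviating to Left yields 2 — not better.
Neither player can strictly improve; the profile is a Nash equilibrium.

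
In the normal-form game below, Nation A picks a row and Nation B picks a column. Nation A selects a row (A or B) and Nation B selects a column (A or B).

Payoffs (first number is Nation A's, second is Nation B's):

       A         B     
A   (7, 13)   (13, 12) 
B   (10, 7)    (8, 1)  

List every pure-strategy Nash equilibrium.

(B, A)

(A, A): Nation A prefers B (10 > 7) — not an equilibrium.
(A, B): Nation B prefers A (13 > 12) — not an equilibrium.
(B, A): Nation A gets 10 ≥ 7 from A, and Nation B gets 7 ≥ 1 from B — Nash equilibrium.
(B, B): Nation A prefers A (13 > 8); Nation B prefers A (7 > 1) — not an equilibrium.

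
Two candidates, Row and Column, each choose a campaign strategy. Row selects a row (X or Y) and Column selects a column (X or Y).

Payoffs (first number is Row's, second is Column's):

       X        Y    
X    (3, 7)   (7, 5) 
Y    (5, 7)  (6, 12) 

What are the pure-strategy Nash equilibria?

(X, X): Row prefers Y (5 > 3) — not an equilibrium.
(X, Y): Column prefers X (7 > 5) — not an equilibrium.
(Y, X): Column prefers Y (12 > 7) — not an equilibrium.
(Y, Y): Row prefers X (7 > 6) — not an equilibrium.

none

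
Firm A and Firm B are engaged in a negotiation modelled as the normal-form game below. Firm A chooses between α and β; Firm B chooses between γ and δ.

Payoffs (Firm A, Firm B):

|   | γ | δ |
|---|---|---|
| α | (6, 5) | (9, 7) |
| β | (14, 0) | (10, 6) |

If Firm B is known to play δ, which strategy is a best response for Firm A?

Against δ, Firm A earns 9 from α and 10 from β.
So β is the best response.

β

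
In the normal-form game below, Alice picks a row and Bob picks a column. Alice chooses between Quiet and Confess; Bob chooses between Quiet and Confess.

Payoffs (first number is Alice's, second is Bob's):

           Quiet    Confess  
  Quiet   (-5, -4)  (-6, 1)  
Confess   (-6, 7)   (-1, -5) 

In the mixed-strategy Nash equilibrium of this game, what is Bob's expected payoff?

First find x, the probability Alice plays Quiet, from Bob's indifference between Quiet and Confess: −4x + 7(1−x) = x − 5(1−x), giving x = 12/17.
Since Bob is indifferent in equilibrium, Bob's expected payoff equals the payoff from either column against (12/17, 5/17). Using Quiet: −4(12/17) + 7(5/17) = -13/17.

-13/17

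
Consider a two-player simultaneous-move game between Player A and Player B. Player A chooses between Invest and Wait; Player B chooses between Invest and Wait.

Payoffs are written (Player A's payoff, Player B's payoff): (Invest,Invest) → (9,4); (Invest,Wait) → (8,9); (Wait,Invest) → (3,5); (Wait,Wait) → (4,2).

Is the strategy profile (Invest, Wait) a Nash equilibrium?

Yes

At (Invest, Wait), Player A earns 8; switching to Wait would give 4, so Player A has no profitable deviation.
Player B earns 9; switching to Invest would give 4, so Player B has no profitable deviation.
Neither player can gain by a unilateral deviation, so this profile is a Nash equilibrium.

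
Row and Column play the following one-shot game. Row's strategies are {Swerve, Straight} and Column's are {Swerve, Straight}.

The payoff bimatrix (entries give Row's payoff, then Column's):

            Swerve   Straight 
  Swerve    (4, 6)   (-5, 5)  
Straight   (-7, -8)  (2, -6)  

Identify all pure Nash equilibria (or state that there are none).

(Swerve, Swerve): Row gets 4 ≥ -7 from Straight, and Column gets 6 ≥ 5 from Straight — Nash equilibrium.
(Swerve, Straight): Row prefers Straight (2 > -5); Column prefers Swerve (6 > 5) — not an equilibrium.
(Straight, Swerve): Row prefers Swerve (4 > -7); Column prefers Straight (-6 > -8) — not an equilibrium.
(Straight, Straight): Row gets 2 ≥ -5 from Swerve, and Column gets -6 ≥ -8 from Swerve — Nash equilibrium.

(Swerve, Swerve) and (Straight, Straight)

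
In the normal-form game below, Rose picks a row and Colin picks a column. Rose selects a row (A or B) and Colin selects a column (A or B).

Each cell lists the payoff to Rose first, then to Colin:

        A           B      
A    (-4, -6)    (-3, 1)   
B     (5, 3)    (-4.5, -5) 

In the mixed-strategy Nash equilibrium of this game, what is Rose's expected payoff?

First find q, the probability Colin plays A, from Rose's indifference between A and B: −4q − 3(1−q) = 5q − 4.5(1−q), giving q = 1/7.
Since Rose is indifferent in equilibrium, Rose's expected payoff equals the payoff from either row against (1/7, 6/7). Using A: −4(1/7) − 3(6/7) = -22/7.

-22/7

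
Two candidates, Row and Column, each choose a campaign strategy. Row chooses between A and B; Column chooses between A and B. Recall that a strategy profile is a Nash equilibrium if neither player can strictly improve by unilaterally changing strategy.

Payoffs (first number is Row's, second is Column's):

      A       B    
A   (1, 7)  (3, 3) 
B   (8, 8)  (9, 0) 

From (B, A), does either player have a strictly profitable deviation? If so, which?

Row at (B, A) earns 8; deviating to A yields 1 — not better.
Column earns 8; deviating to B yields 0 — not better.
Neither player can strictly improve; the profile is a Nash equilibrium.

Neither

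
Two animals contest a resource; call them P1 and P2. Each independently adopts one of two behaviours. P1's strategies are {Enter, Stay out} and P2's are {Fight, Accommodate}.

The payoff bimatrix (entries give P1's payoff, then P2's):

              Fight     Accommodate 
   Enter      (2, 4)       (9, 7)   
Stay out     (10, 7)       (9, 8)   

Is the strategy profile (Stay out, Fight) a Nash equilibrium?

At (Stay out, Fight), P1 earns 10; switching to Enter would give 2, so P1 has no profitable deviation.
P2 earns 7; switching to Accommodate would give 8, so P2 would deviate.
Since at least one player can profitably deviate, this is not a Nash equilibrium.

No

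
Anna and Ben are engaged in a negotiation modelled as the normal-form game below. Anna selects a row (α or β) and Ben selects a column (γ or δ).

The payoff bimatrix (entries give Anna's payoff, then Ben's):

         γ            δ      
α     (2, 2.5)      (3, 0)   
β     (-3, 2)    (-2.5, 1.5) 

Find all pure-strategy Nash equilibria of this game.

(α, γ)

(α, γ): Anna gets 2 ≥ -3 from β, and Ben gets 2.5 ≥ 0 from δ — Nash equilibrium.
(α, δ): Ben prefers γ (2.5 > 0) — not an equilibrium.
(β, γ): Anna prefers α (2 > -3) — not an equilibrium.
(β, δ): Anna prefers α (3 > -2.5); Ben prefers γ (2 > 1.5) — not an equilibrium.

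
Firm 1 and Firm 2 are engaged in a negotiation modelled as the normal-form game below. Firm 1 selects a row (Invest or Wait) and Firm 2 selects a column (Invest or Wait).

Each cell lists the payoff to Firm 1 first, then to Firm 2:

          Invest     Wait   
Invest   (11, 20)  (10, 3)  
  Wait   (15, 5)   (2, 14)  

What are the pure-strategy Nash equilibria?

none

(Invest, Invest): Firm 1 prefers Wait (15 > 11) — not an equilibrium.
(Invest, Wait): Firm 2 prefers Invest (20 > 3) — not an equilibrium.
(Wait, Invest): Firm 2 prefers Wait (14 > 5) — not an equilibrium.
(Wait, Wait): Firm 1 prefers Invest (10 > 2) — not an equilibrium.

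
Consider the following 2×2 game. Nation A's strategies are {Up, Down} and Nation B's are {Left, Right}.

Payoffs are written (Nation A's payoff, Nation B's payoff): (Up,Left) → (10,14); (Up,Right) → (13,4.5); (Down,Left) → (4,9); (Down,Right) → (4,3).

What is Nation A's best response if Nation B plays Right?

Up

Against Right, Nation A earns 13 from Up and 4 from Down.
So Up is the best response.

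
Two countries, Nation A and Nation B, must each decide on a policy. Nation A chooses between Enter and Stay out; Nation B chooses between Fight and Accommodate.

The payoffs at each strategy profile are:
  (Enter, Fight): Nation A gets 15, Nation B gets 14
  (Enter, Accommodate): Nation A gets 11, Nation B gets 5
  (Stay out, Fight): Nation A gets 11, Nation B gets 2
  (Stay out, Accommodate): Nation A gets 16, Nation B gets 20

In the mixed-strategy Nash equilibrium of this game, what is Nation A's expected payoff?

First find y, the probability Nation B plays Fight, from Nation A's indifference between Enter and Stay out: 15y + 11(1−y) = 11y + 16(1−y), giving y = 5/9.
Since Nation A is indifferent in equilibrium, Nation A's expected payoff equals the payoff from either row against (5/9, 4/9). Using Enter: 15(5/9) + 11(4/9) = 119/9.

119/9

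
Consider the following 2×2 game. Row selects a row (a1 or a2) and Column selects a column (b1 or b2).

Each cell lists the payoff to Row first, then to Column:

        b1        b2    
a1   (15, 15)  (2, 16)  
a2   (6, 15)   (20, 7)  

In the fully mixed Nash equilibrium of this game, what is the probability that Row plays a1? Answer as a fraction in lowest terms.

Let r be the probability that Row plays a1. In a completely mixed equilibrium, Column must be indifferent between b1 and b2.
Column's expected payoff from b1 is 15r + 15(1−r); from b2 it is 16r + 7(1−r).
Setting these equal: 15 = 9r + 7, so r = 8/9.

8/9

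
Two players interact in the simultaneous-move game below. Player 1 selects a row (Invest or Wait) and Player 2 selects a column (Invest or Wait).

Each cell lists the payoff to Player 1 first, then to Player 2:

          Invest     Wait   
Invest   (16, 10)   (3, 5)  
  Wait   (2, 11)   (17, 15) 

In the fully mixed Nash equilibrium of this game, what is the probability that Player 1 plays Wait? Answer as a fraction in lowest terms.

5/9

Let x be the probability that Player 1 plays Invest. In a completely mixed equilibrium, Player 2 must be indifferent between Invest and Wait.
Player 2's expected payoff from Invest is 10x + 11(1−x); from Wait it is 5x + 15(1−x).
Setting these equal: −x + 11 = −10x + 15, so x = 4/9.
Therefore Player 1 plays Wait with probability 1 − 4/9 = 5/9.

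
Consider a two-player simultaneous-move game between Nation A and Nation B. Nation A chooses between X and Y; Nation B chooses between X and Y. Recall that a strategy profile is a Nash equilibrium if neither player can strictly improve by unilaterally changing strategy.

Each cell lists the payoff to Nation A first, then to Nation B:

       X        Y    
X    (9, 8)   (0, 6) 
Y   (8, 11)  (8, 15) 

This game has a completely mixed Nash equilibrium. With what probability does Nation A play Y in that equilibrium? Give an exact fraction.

1/3

Let x be the probability that Nation A plays X. In a completely mixed equilibrium, Nation B must be indifferent between X and Y.
Nation B's expected payoff from X is 8x + 11(1−x); from Y it is 6x + 15(1−x).
Setting these equal: −3x + 11 = −9x + 15, so x = 2/3.
Therefore Nation A plays Y with probability 1 − 2/3 = 1/3.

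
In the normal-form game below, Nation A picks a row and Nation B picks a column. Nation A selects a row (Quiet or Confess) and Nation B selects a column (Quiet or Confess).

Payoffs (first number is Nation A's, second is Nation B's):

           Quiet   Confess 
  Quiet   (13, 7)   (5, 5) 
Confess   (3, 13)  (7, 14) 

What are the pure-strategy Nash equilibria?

(Quiet, Quiet): Nation A gets 13 ≥ 3 from Confess, and Nation B gets 7 ≥ 5 from Confess — Nash equilibrium.
(Quiet, Confess): Nation A prefers Confess (7 > 5); Nation B prefers Quiet (7 > 5) — not an equilibrium.
(Confess, Quiet): Nation A prefers Quiet (13 > 3); Nation B prefers Confess (14 > 13) — not an equilibrium.
(Confess, Confess): Nation A gets 7 ≥ 5 from Quiet, and Nation B gets 14 ≥ 13 from Quiet — Nash equilibrium.

(Quiet, Quiet) and (Confess, Confess)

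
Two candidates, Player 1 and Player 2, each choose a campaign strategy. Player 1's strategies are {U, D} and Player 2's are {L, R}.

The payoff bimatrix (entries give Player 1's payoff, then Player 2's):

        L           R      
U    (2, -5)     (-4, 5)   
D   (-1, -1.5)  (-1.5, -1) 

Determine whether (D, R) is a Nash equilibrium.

Yes

At (D, R), Player 1 earns -1.5; switching to U would give -4, so Player 1 has no profitable deviation.
Player 2 earns -1; switching to L would give -1.5, so Player 2 has no profitable deviation.
Neither player can gain by a unilateral deviation, so this profile is a Nash equilibrium.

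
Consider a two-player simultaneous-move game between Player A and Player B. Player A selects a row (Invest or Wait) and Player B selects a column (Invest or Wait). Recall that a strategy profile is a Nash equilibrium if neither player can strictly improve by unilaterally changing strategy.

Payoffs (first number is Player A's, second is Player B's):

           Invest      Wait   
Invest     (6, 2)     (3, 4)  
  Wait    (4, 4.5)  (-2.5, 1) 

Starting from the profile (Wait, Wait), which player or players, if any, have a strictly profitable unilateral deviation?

Both

Player A at (Wait, Wait) earns -2.5; deviating to Invest yields 3 — a strict improvement.
Player B earns 1; deviating to Invest yields 4.5 — a strict improvement.
Both Player A and Player B have strictly profitable deviations.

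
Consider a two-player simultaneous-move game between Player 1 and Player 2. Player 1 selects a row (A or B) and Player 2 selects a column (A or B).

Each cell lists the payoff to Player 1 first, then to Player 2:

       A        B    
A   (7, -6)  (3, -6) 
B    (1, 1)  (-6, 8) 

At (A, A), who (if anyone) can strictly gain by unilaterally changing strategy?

Player 1 at (A, A) earns 7; deviating to B yields 1 — not better.
Player 2 earns -6; deviating to B yields -6 — not better.
Neither player can strictly improve; the profile is a Nash equilibrium.

Neither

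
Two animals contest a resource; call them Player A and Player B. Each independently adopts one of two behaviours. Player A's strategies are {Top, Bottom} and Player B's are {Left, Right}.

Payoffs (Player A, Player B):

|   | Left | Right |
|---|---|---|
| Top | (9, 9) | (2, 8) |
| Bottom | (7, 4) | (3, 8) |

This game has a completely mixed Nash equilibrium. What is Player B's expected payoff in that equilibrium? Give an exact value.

8

First find p, the probability Player A plays Top, from Player B's indifference between Left and Right: 9p + 4(1−p) = 8p + 8(1−p), giving p = 4/5.
Since Player B is indifferent in equilibrium, Player B's expected payoff equals the payoff from either column against (4/5, 1/5). Using Left: 9(4/5) + 4(1/5) = 8.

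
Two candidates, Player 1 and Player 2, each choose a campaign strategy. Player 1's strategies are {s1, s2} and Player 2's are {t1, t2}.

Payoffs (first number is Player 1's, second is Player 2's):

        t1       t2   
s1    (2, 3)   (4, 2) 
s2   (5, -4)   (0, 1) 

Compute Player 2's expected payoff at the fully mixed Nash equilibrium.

First find x, the probability Player 1 plays s1, from Player 2's indifference between t1 and t2: 3x − 4(1−x) = 2x + (1−x), giving x = 5/6.
Since Player 2 is indifferent in equilibrium, Player 2's expected payoff equals the payoff from either column against (5/6, 1/6). Using t1: 3(5/6) − 4(1/6) = 11/6.

11/6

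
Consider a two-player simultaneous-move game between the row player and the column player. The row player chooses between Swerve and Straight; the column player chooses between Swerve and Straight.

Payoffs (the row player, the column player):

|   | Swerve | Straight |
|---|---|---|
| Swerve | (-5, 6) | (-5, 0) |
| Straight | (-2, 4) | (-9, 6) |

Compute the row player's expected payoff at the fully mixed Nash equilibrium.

-5

First find q, the probability the column player plays Swerve, from the row player's indifference between Swerve and Straight: −5q − 5(1−q) = −2q − 9(1−q), giving q = 4/7.
Since the row player is indifferent in equilibrium, the row player's expected payoff equals the payoff from either row against (4/7, 3/7). Using Swerve: −5(4/7) − 5(3/7) = -5.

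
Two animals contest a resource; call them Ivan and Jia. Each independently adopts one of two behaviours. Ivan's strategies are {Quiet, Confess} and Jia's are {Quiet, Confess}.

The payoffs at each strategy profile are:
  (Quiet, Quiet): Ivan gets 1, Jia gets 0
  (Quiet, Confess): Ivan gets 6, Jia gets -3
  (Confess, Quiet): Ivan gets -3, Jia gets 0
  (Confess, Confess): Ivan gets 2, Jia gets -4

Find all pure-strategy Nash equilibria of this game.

(Quiet, Quiet): Ivan gets 1 ≥ -3 from Confess, and Jia gets 0 ≥ -3 from Confess — Nash equilibrium.
(Quiet, Confess): Jia prefers Quiet (0 > -3) — not an equilibrium.
(Confess, Quiet): Ivan prefers Quiet (1 > -3) — not an equilibrium.
(Confess, Confess): Ivan prefers Quiet (6 > 2); Jia prefers Quiet (0 > -4) — not an equilibrium.

(Quiet, Quiet)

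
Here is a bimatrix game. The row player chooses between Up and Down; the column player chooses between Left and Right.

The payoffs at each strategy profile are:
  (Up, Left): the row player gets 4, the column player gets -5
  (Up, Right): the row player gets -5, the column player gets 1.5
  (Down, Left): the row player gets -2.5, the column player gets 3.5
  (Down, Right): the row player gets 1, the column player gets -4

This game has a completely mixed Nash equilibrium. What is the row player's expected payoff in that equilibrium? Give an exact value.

-17/25

First find q, the probability the column player plays Left, from the row player's indifference between Up and Down: 4q − 5(1−q) = −2.5q + (1−q), giving q = 12/25.
Since the row player is indifferent in equilibrium, the row player's expected payoff equals the payoff from either row against (12/25, 13/25). Using Up: 4(12/25) − 5(13/25) = -17/25.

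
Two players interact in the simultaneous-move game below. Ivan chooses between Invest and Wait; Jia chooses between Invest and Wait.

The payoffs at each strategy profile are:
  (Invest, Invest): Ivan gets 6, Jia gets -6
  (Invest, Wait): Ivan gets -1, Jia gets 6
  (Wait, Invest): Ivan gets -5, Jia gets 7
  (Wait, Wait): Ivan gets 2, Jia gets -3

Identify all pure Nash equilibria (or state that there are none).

none

(Invest, Invest): Jia prefers Wait (6 > -6) — not an equilibrium.
(Invest, Wait): Ivan prefers Wait (2 > -1) — not an equilibrium.
(Wait, Invest): Ivan prefers Invest (6 > -5) — not an equilibrium.
(Wait, Wait): Jia prefers Invest (7 > -3) — not an equilibrium.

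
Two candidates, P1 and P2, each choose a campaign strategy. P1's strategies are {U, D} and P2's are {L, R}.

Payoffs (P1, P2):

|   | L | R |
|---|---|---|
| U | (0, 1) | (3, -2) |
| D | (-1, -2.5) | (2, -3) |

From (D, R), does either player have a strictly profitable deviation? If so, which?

Both

P1 at (D, R) earns 2; deviating to U yields 3 — a strict improvement.
P2 earns -3; deviating to L yields -2.5 — a strict improvement.
Both P1 and P2 have strictly profitable deviations.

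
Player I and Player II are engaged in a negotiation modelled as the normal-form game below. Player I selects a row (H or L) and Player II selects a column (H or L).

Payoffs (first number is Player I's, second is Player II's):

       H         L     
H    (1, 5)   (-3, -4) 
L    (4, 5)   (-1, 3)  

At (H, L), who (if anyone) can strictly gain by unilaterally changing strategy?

Player I at (H, L) earns -3; deviating to L yields -1 — a strict improvement.
Player II earns -4; deviating to H yields 5 — a strict improvement.
Both Player I and Player II have strictly profitable deviations.

Both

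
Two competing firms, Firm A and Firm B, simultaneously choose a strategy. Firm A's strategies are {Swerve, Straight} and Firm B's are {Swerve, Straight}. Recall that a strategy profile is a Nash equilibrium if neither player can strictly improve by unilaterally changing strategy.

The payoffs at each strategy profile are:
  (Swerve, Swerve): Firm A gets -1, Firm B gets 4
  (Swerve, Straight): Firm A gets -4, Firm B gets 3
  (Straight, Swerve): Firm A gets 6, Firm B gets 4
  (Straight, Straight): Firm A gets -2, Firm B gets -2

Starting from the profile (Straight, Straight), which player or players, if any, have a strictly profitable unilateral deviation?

Firm B

Firm A at (Straight, Straight) earns -2; deviating to Swerve yields -4 — not better.
Firm B earns -2; deviating to Swerve yields 4 — a strict improvement.
Only Firm B has a strictly profitable deviation.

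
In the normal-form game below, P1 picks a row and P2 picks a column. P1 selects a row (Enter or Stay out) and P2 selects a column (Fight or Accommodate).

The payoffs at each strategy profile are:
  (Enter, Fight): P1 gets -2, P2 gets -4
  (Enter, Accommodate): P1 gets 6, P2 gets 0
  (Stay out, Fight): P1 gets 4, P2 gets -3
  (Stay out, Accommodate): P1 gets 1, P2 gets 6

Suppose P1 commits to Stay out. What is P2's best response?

Against Stay out, P2 earns -3 from Fight and 6 from Accommodate.
So Accommodate is the best response.

Accommodate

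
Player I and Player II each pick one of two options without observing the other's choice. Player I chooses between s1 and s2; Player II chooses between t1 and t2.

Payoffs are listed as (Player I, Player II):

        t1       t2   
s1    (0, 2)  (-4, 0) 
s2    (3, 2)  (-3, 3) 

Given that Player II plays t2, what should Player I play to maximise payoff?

s2

Against t2, Player I earns -4 from s1 and -3 from s2.
So s2 is the best response.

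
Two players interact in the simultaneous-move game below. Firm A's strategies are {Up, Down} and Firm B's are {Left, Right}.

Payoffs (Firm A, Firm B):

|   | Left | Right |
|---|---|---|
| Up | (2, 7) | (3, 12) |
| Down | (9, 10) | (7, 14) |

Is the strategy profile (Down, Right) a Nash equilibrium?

At (Down, Right), Firm A earns 7; switching to Up would give 3, so Firm A has no profitable deviation.
Firm B earns 14; switching to Left would give 10, so Firm B has no profitable deviation.
Neither player can gain by a unilateral deviation, so this profile is a Nash equilibrium.

Yes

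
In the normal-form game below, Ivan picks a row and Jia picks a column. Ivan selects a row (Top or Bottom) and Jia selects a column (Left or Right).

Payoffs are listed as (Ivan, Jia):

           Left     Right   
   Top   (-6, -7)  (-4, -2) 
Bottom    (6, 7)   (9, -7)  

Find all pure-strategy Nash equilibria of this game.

(Bottom, Left)

(Top, Left): Ivan prefers Bottom (6 > -6); Jia prefers Right (-2 > -7) — not an equilibrium.
(Top, Right): Ivan prefers Bottom (9 > -4) — not an equilibrium.
(Bottom, Left): Ivan gets 6 ≥ -6 from Top, and Jia gets 7 ≥ -7 from Right — Nash equilibrium.
(Bottom, Right): Jia prefers Left (7 > -7) — not an equilibrium.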